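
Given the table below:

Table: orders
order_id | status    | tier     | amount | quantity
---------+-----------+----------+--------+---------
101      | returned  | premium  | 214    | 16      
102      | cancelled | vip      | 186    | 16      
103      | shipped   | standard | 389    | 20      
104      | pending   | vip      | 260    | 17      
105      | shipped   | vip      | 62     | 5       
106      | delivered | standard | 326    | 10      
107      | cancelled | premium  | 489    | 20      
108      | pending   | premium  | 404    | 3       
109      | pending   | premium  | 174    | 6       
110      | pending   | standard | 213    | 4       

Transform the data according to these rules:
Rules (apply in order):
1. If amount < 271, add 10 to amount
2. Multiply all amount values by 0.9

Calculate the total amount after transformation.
2499.3

Step 1: Apply Rule 1 - Add 10 to records with amount < 271
  - 6 records affected: 1109 + (6 × 10) = 1169
  - Unaffected records: 1608
  - Sum after Rule 1: 2777
Step 2: Apply Rule 2 - Multiply all by 0.9
  - 2777 × 0.9 = 2499.3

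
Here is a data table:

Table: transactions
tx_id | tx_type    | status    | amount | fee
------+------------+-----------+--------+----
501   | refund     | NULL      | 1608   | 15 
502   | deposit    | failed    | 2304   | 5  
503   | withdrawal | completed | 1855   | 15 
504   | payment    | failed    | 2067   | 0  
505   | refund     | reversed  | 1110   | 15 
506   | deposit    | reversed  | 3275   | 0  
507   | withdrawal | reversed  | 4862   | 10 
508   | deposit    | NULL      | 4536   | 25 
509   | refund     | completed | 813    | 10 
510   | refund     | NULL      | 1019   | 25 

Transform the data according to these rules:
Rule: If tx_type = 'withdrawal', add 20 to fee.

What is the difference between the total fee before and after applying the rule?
40

Step 1: Original sum of fee = 120
Step 2: 2 records have tx_type = 'withdrawal'
Step 3: Each affected record changes by 20
Step 4: Total change = 2 × 20 = 40
Step 5: New sum = 120 + 40 = 160
Step 6: Difference = |160 - 120| = 40
        (Sum increased by 40)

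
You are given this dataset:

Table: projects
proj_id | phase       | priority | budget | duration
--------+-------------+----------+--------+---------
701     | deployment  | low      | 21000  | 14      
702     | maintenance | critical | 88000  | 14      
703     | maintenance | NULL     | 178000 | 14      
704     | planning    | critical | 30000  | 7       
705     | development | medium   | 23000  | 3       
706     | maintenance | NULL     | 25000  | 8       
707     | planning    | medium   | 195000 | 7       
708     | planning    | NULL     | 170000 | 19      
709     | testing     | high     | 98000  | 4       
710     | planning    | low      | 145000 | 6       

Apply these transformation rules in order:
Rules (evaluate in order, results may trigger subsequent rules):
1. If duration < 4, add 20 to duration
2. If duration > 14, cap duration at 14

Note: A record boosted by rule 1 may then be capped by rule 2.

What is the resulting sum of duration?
102

Step 1: Apply rule 1 to records with duration < 4
  - 1 records get bonus of 20
  - Of these, 1 records then exceed 14 and get capped
Step 2: Apply rule 2 to records with duration > 14
  - 1 records (original) are capped
Step 3: Calculate final sum = 102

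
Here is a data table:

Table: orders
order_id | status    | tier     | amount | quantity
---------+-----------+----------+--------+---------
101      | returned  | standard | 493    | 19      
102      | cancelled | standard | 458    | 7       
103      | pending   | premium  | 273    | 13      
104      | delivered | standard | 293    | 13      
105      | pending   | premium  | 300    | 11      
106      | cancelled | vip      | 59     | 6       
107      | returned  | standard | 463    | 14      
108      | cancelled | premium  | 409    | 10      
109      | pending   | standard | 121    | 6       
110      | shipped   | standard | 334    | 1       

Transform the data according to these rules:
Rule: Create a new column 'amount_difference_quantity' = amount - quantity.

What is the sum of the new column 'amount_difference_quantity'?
3103

Step 1: For each record, compute amount - quantity
Example calculations:
  493 - 19 = 474
  458 - 7 = 451
  273 - 13 = 260
  ...
Step 2: Sum all derived values
Step 3: Total = 3103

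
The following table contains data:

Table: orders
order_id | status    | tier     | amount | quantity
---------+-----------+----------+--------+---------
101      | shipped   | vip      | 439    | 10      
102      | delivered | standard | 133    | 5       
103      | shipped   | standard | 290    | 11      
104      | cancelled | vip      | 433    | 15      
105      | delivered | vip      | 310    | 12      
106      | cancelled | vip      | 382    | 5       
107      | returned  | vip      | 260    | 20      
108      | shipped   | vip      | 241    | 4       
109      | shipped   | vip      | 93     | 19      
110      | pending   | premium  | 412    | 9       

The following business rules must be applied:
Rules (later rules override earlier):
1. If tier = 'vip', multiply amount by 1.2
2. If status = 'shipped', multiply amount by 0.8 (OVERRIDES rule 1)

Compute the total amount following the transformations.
3057.4

Step 1: Rule 2 takes priority for records with status = 'shipped'
  - 4 records: 1063 × 0.8 = 850.4
Step 2: Rule 1 applies to remaining records with tier = 'vip'
  - 4 records: 1385 × 1.2 = 1662.0
Step 3: Other records unchanged: 545
Step 4: Final sum = 850.4 + 1662.0 + 545 = 3057.4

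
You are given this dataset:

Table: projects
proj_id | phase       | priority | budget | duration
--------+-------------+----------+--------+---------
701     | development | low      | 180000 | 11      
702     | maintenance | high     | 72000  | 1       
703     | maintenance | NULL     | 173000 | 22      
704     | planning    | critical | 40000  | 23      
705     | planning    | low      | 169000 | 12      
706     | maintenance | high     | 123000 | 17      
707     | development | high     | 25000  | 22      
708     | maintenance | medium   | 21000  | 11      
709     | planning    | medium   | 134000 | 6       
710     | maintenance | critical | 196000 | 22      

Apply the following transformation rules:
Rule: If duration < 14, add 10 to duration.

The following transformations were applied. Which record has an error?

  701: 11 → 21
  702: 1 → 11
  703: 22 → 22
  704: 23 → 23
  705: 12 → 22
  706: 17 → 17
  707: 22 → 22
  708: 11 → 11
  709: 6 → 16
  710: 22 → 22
Record 708 has an error. The correct transformed value should be 21, not 11.

Step 1: Check each record against the rule
Step 2: Record 708 has duration = 11
Step 3: Since 11 < 14, the bonus should have been applied
Step 4: Correct value = 21, but claimed value = 11
Conclusion: Record 708 has the error.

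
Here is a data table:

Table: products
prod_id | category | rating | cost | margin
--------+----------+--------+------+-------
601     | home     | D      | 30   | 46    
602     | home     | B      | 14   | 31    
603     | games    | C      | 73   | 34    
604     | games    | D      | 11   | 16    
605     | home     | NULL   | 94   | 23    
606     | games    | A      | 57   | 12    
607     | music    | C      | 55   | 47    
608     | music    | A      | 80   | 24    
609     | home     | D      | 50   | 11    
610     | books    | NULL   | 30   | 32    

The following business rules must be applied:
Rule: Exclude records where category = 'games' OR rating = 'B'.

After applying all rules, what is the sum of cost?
339

Step 1: Find records where category = 'games' OR rating = 'B'
Step 2: 4 records match, summing to 155
Step 3: Original sum: 494
Step 4: Remaining sum = 494 - 155 = 339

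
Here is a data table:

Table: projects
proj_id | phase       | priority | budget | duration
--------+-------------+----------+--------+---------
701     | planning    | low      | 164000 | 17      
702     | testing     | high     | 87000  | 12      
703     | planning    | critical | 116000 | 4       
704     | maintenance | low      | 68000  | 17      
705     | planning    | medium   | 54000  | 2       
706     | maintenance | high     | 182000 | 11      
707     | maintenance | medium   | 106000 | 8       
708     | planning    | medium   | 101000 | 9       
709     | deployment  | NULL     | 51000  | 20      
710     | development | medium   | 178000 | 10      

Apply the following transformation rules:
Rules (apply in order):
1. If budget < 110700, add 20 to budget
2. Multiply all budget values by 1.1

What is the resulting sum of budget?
1217832.0

Step 1: Apply Rule 1 - Add 20 to records with budget < 110700
  - 6 records affected: 467000 + (6 × 20) = 467120
  - Unaffected records: 640000
  - Sum after Rule 1: 1107120
Step 2: Apply Rule 2 - Multiply all by 1.1
  - 1107120 × 1.1 = 1217832.0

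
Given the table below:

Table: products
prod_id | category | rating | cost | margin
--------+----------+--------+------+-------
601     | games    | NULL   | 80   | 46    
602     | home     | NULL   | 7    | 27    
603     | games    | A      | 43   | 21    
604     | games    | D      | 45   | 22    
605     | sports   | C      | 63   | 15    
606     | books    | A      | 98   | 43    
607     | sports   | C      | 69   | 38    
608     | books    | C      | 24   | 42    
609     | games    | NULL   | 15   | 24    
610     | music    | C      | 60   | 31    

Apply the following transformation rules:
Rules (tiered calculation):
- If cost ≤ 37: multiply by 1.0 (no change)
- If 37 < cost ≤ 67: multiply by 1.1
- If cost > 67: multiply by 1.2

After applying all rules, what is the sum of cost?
574.5

Step 1: Tier 1 (cost ≤ 37): 3 records, sum = 46 × 1.0 = 46.0
Step 2: Tier 2 (37 < cost ≤ 67): 4 records, sum = 211 × 1.1 = 232.1
Step 3: Tier 3 (cost > 67): 3 records, sum = 247 × 1.2 = 296.4
Step 4: Final sum = 46.0 + 232.1 + 296.4 = 574.5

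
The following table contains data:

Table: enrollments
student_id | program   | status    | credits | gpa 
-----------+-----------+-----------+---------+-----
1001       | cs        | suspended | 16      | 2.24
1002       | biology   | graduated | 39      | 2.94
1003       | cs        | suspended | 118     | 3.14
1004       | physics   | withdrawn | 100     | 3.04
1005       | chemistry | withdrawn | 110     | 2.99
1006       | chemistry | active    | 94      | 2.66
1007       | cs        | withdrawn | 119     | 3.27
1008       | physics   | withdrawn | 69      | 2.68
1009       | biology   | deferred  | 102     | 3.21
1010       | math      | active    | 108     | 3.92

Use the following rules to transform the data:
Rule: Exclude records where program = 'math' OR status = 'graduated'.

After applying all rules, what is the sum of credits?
728

Step 1: Find records where program = 'math' OR status = 'graduated'
Step 2: 2 records match, summing to 147
Step 3: Original sum: 875
Step 4: Remaining sum = 875 - 147 = 728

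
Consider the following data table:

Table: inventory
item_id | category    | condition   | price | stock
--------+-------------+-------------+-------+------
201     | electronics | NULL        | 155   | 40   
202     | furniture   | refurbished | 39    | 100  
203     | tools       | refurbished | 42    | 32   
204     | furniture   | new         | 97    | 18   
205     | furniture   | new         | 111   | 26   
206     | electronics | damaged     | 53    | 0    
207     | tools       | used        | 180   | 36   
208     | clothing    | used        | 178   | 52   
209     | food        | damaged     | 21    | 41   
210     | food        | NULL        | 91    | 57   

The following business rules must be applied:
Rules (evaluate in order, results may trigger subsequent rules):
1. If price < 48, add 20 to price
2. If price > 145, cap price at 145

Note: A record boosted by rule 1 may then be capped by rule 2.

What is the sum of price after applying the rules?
949

Step 1: Apply rule 1 to records with price < 48
  - 3 records get bonus of 20
  - Of these, 0 records then exceed 145 and get capped
Step 2: Apply rule 2 to records with price > 145
  - 3 records (original) are capped
Step 3: Calculate final sum = 949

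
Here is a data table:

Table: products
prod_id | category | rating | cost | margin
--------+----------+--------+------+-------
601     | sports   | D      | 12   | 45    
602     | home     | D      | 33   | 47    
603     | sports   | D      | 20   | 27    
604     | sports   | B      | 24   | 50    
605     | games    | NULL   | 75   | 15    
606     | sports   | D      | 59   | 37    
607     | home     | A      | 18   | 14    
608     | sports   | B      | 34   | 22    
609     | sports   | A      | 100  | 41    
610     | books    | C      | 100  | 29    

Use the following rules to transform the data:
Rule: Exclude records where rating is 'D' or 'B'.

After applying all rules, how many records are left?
4

Step 1: Count records to exclude
  - 4 (D) + 2 (B) = 6 records
Step 2: Total records: 10
Step 3: Remaining = 10 - 6 = 4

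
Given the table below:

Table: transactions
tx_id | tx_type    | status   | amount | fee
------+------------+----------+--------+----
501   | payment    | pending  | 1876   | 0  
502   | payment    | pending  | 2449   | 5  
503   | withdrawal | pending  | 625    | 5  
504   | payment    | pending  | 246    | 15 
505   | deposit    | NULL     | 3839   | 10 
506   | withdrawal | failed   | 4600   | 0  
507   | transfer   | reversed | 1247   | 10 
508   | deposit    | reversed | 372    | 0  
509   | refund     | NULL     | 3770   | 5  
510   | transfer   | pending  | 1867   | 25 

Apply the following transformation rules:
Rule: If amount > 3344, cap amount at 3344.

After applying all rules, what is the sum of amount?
18714

Step 1: 3 records have amount > 3344
Step 2: These records originally summed to 12209
Step 3: After capping: 3 × 3344 = 10032
Step 4: Unaffected records sum: 8682
Step 5: Final sum = 10032 + 8682 = 18714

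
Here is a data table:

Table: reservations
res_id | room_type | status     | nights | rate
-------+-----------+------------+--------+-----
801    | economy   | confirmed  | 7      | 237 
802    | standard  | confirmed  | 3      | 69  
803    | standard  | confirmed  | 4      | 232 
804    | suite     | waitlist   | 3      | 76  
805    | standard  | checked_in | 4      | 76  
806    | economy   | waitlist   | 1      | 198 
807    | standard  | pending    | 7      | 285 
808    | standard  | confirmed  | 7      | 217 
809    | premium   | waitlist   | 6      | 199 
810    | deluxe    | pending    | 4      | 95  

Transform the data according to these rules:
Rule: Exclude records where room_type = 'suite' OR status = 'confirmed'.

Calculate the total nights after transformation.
22

Step 1: Find records where room_type = 'suite' OR status = 'confirmed'
Step 2: 5 records match, summing to 24
Step 3: Original sum: 46
Step 4: Remaining sum = 46 - 24 = 22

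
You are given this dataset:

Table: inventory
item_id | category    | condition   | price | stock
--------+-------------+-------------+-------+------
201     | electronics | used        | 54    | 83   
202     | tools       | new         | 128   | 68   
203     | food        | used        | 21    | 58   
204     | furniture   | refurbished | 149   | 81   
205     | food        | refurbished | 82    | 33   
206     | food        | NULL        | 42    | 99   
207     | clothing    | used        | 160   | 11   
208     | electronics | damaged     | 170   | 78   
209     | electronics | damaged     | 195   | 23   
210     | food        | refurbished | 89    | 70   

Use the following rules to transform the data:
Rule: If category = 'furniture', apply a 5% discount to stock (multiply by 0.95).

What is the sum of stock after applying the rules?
599.95

Step 1: Records with category = 'furniture' have total stock = 81
Step 2: Apply multiplier: 81 × 0.95 = 76.95
Step 3: Other records total: 523
Step 4: Final sum = 76.95 + 523 = 599.95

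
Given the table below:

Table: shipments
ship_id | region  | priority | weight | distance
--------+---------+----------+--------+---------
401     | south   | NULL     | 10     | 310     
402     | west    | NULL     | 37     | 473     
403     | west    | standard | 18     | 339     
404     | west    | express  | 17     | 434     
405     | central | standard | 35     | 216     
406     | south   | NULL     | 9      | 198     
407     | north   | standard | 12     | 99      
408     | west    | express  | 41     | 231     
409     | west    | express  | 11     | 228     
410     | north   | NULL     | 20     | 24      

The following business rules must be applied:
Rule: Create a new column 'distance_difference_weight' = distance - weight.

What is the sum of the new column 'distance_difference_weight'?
2342

Step 1: For each record, compute distance - weight
Example calculations:
  310 - 10 = 300
  473 - 37 = 436
  339 - 18 = 321
  ...
Step 2: Sum all derived values
Step 3: Total = 2342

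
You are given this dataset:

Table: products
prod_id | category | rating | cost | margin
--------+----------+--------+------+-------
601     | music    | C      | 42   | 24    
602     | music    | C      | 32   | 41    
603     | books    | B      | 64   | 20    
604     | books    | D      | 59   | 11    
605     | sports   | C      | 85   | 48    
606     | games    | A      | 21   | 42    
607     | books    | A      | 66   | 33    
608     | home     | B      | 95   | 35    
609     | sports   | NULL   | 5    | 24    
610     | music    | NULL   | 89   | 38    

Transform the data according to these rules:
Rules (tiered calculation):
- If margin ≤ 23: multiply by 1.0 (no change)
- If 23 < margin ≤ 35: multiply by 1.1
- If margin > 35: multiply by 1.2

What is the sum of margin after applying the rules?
361.4

Step 1: Tier 1 (margin ≤ 23): 2 records, sum = 31 × 1.0 = 31.0
Step 2: Tier 2 (23 < margin ≤ 35): 4 records, sum = 116 × 1.1 = 127.6
Step 3: Tier 3 (margin > 35): 4 records, sum = 169 × 1.2 = 202.8
Step 4: Final sum = 31.0 + 127.6 + 202.8 = 361.4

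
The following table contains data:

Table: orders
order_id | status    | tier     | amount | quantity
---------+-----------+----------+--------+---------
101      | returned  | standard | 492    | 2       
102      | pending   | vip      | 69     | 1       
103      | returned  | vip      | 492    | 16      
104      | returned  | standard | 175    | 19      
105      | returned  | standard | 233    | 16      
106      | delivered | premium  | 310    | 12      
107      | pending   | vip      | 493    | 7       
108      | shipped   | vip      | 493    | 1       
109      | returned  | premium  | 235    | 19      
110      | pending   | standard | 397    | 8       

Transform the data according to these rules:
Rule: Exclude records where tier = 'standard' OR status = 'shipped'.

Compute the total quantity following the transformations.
55

Step 1: Find records where tier = 'standard' OR status = 'shipped'
Step 2: 5 records match, summing to 46
Step 3: Original sum: 101
Step 4: Remaining sum = 101 - 46 = 55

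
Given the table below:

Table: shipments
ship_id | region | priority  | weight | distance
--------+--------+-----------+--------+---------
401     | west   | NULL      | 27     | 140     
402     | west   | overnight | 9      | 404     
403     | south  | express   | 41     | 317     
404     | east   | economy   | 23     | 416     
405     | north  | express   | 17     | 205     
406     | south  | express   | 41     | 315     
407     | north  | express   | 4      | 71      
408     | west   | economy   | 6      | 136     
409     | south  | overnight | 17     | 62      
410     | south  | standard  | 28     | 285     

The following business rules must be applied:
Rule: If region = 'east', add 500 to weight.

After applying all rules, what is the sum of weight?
713

Step 1: Count records where region = 'east': 1
Step 2: Total bonus added: 1 × 500 = 500
Step 3: Original sum of weight: 213
Step 4: Final sum = 213 + 500 = 713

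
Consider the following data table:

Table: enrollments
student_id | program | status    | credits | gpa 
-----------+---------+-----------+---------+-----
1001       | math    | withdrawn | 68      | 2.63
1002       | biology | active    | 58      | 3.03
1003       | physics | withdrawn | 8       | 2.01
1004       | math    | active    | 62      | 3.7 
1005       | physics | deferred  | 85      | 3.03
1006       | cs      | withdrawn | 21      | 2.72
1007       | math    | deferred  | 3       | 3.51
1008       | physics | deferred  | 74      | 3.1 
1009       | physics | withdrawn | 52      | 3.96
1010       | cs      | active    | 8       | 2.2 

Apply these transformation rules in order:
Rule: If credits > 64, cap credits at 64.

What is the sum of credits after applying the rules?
404

Step 1: 3 records have credits > 64
Step 2: These records originally summed to 227
Step 3: After capping: 3 × 64 = 192
Step 4: Unaffected records sum: 212
Step 5: Final sum = 192 + 212 = 404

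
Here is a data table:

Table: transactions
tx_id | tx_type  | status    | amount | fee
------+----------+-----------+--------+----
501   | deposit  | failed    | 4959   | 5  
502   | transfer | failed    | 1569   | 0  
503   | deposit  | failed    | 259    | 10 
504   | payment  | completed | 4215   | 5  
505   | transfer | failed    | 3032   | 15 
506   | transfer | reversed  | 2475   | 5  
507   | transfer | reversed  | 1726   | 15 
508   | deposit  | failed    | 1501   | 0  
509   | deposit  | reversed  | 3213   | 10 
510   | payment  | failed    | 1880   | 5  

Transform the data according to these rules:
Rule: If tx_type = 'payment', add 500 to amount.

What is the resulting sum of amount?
25829

Step 1: Count records where tx_type = 'payment': 2
Step 2: Total bonus added: 2 × 500 = 1000
Step 3: Original sum of amount: 24829
Step 4: Final sum = 24829 + 1000 = 25829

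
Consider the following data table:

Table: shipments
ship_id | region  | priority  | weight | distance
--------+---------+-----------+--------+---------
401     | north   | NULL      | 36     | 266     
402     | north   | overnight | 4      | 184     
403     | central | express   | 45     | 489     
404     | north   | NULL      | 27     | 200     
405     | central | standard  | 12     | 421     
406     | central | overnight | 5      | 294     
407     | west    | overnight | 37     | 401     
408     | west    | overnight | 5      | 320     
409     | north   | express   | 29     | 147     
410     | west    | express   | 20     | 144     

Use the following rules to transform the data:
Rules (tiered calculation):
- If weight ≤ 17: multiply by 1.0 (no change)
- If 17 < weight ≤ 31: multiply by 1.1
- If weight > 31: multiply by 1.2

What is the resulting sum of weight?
251.2

Step 1: Tier 1 (weight ≤ 17): 4 records, sum = 26 × 1.0 = 26.0
Step 2: Tier 2 (17 < weight ≤ 31): 3 records, sum = 76 × 1.1 = 83.6
Step 3: Tier 3 (weight > 31): 3 records, sum = 118 × 1.2 = 141.6
Step 4: Final sum = 26.0 + 83.6 + 141.6 = 251.2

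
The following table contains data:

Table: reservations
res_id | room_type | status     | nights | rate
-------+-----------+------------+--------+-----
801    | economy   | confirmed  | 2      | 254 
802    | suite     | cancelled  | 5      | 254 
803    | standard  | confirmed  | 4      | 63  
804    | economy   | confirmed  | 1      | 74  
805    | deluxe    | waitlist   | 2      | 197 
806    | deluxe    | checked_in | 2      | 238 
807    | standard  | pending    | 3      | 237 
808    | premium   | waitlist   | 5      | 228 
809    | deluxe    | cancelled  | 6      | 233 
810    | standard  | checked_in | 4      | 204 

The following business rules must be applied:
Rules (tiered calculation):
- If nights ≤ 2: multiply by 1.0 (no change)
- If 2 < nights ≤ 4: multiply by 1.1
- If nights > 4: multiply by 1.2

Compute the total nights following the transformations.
38.3

Step 1: Tier 1 (nights ≤ 2): 4 records, sum = 7 × 1.0 = 7.0
Step 2: Tier 2 (2 < nights ≤ 4): 3 records, sum = 11 × 1.1 = 12.1
Step 3: Tier 3 (nights > 4): 3 records, sum = 16 × 1.2 = 19.2
Step 4: Final sum = 7.0 + 12.1 + 19.2 = 38.3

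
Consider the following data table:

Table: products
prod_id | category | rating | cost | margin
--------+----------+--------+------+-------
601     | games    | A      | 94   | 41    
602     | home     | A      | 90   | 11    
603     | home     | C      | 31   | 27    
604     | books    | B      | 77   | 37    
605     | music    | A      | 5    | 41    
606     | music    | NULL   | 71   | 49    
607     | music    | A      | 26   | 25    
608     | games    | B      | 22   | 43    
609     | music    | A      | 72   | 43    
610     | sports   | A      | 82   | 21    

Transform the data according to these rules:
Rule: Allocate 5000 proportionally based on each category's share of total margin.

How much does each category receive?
books: 547.34, games: 1242.6, home: 562.13, music: 2337.28, sports: 310.65

Step 1: Calculate total margin = 338
Step 2: Calculate each category's proportion:
  books: 37/338 = 10.95% → 547.34
  games: 84/338 = 24.85% → 1242.6
  home: 38/338 = 11.24% → 562.13
  music: 158/338 = 46.75% → 2337.28
  sports: 21/338 = 6.21% → 310.65
Step 3: Verify: sum of allocations ≈ 5000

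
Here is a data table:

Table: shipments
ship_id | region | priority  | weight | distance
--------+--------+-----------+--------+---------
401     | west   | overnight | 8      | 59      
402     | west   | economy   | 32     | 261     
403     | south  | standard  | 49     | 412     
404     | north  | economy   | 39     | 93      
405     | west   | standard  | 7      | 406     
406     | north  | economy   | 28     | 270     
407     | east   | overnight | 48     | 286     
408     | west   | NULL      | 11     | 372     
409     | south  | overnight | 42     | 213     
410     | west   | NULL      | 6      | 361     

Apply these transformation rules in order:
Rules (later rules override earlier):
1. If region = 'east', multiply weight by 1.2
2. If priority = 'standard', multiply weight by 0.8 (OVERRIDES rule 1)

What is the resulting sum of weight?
268.4

Step 1: Rule 2 takes priority for records with priority = 'standard'
  - 2 records: 56 × 0.8 = 44.8
Step 2: Rule 1 applies to remaining records with region = 'east'
  - 1 records: 48 × 1.2 = 57.6
Step 3: Other records unchanged: 166
Step 4: Final sum = 44.8 + 57.6 + 166 = 268.4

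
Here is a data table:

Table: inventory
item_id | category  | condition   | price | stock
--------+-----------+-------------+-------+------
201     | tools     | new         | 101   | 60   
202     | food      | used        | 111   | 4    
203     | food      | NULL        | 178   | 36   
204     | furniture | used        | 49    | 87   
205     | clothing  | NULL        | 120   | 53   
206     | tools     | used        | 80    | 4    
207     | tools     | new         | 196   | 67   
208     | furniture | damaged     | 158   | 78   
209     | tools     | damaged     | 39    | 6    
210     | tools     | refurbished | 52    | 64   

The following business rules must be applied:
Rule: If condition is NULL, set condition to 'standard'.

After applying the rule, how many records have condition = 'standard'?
2

Step 1: Count records where condition IS NULL
Step 2: Found 2 records with NULL condition
Step 3: These records will have condition set to 'standard'
Step 4: Records already having condition = 'standard': 0
Step 5: Answer: 2 + 0 = 2 records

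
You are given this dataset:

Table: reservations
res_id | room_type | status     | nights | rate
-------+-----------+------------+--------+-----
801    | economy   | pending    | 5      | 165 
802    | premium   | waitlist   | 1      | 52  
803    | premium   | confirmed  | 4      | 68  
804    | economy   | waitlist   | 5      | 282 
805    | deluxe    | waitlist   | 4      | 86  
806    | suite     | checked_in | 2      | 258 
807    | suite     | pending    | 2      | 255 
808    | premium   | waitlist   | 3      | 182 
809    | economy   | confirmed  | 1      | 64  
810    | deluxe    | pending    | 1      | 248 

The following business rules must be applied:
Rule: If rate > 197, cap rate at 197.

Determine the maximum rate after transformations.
197

Step 1: Original maximum rate = 282
Step 2: Apply cap at 197
Step 3: 4 records had rate > 197 and were capped
Step 4: Maximum after transformation = 197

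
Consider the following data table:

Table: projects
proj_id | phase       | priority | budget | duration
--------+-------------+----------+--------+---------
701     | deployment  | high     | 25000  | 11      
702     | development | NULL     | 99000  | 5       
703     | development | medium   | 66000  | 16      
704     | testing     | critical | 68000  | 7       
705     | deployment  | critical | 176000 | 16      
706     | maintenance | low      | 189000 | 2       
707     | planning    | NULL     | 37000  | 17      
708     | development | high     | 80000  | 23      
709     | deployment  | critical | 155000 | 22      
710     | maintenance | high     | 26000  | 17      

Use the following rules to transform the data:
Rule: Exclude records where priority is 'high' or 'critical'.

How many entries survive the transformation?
4

Step 1: Count records to exclude
  - 3 (high) + 3 (critical) = 6 records
Step 2: Total records: 10
Step 3: Remaining = 10 - 6 = 4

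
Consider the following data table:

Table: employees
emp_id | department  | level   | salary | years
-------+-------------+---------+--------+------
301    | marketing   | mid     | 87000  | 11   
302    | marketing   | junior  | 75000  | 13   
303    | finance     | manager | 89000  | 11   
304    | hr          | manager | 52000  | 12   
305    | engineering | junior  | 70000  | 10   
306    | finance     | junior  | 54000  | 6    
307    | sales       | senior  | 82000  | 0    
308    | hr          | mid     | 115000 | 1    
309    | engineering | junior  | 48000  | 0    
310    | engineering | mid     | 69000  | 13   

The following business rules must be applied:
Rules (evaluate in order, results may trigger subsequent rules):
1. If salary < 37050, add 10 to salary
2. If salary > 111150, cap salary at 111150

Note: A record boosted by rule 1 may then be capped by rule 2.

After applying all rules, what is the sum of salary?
737150

Step 1: Apply rule 1 to records with salary < 37050
  - 0 records get bonus of 10
  - Of these, 0 records then exceed 111150 and get capped
Step 2: Apply rule 2 to records with salary > 111150
  - 1 records (original) are capped
Step 3: Calculate final sum = 737150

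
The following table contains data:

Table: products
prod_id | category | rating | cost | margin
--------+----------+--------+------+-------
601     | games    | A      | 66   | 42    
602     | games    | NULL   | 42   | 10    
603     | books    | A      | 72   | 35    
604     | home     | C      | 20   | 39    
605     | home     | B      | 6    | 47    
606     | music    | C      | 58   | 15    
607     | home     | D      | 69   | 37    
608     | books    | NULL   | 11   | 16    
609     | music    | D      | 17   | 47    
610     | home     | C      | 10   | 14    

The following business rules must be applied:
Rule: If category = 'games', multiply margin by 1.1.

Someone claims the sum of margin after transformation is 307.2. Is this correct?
Yes, the result is correct.

Step 1: Calculate the correct sum after transformation
Step 2: Apply multiplier 1.1 to records where category = 'games'
Step 3: Correct result = 307.2
Step 4: Claimed result = 307.2
Step 5: 307.2 = 307.2 ✓
Conclusion: The claimed result is correct.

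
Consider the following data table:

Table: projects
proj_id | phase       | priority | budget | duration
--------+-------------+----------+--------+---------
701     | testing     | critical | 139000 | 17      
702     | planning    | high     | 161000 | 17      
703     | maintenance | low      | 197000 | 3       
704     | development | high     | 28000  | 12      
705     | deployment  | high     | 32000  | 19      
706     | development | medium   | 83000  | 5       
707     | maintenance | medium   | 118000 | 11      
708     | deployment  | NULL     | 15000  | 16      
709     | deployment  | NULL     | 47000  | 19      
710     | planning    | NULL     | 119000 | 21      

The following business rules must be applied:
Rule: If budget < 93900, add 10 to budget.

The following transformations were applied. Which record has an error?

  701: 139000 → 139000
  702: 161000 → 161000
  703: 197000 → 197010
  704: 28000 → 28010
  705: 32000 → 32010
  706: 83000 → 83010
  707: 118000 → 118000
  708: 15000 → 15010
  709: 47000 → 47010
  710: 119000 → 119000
Record 703 has an error. The correct transformed value should be 197000, not 197010.

Step 1: Check each record against the rule
Step 2: Record 703 has budget = 197000
Step 3: Since 197000 >= 93900, the bonus should not have been applied
Step 4: Correct value = 197000, but claimed value = 197010
Conclusion: Record 703 has the error.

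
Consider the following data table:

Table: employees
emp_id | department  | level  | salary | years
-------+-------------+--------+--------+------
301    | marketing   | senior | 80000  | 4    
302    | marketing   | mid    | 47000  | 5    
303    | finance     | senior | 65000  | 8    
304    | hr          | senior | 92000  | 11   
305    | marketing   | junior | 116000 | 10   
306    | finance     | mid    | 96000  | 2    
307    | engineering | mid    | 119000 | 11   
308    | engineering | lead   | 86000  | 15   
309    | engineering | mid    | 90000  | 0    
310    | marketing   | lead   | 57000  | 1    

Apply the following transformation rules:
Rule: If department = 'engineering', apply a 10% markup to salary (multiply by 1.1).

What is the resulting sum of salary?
877500.0

Step 1: Records with department = 'engineering' have total salary = 295000
Step 2: Apply multiplier: 295000 × 1.1 = 324500.0
Step 3: Other records total: 553000
Step 4: Final sum = 324500.0 + 553000 = 877500.0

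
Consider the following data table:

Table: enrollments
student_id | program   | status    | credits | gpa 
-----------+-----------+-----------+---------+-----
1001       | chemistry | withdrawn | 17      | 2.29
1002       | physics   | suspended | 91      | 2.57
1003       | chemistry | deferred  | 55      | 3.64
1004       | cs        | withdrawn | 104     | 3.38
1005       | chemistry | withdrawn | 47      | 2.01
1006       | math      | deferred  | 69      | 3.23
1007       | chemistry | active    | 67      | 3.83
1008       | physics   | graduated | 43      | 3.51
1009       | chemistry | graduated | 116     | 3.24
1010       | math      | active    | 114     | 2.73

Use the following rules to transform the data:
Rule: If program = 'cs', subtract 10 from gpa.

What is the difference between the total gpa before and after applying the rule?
10.0

Step 1: Original sum of gpa = 30.43
Step 2: 1 records have program = 'cs'
Step 3: Each affected record changes by -10
Step 4: Total change = 1 × -10 = -10
Step 5: New sum = 30.43 + -10 = 20.43
Step 6: Difference = |20.43 - 30.43| = 10.0
        (Sum decreased by 10.0)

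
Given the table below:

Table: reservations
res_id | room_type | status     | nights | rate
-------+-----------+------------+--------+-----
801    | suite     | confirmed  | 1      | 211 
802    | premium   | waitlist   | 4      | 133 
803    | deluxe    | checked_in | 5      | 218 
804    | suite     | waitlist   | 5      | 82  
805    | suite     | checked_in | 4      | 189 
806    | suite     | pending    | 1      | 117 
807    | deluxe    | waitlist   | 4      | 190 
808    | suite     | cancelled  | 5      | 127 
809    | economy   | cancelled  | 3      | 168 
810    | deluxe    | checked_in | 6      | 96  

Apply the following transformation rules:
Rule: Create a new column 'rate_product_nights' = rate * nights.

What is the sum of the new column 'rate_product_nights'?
5591

Step 1: For each record, compute rate * nights
Example calculations:
  211 * 1 = 211
  133 * 4 = 532
  218 * 5 = 1090
  ...
Step 2: Sum all derived values
Step 3: Total = 5591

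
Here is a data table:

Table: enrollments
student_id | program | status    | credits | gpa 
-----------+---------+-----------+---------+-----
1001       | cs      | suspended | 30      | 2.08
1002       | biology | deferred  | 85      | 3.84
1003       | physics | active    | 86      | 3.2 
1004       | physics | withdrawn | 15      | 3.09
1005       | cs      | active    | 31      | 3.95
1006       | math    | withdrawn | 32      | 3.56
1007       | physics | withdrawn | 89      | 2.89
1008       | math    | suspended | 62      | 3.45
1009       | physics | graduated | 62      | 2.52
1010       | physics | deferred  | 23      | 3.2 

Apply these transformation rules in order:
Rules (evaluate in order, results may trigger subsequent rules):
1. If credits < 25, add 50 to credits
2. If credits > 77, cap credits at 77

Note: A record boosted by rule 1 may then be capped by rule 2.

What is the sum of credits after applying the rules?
586

Step 1: Apply rule 1 to records with credits < 25
  - 2 records get bonus of 50
  - Of these, 0 records then exceed 77 and get capped
Step 2: Apply rule 2 to records with credits > 77
  - 3 records (original) are capped
Step 3: Calculate final sum = 586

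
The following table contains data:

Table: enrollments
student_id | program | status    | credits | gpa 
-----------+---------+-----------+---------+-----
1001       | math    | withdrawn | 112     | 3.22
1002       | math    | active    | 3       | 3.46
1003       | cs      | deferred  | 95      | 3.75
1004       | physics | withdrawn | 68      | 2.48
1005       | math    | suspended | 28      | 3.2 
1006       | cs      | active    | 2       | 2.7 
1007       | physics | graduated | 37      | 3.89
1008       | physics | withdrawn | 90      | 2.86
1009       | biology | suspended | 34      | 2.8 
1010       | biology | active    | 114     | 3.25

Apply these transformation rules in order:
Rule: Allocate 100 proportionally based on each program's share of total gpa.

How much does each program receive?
biology: 19.14, cs: 20.4, math: 31.26, physics: 29.2

Step 1: Calculate total gpa = 31.61
Step 2: Calculate each program's proportion:
  biology: 6.05/31.61 = 19.14% → 19.14
  cs: 6.45/31.61 = 20.40% → 20.4
  math: 9.88/31.61 = 31.26% → 31.26
  physics: 9.23/31.61 = 29.20% → 29.2
Step 3: Verify: sum of allocations ≈ 100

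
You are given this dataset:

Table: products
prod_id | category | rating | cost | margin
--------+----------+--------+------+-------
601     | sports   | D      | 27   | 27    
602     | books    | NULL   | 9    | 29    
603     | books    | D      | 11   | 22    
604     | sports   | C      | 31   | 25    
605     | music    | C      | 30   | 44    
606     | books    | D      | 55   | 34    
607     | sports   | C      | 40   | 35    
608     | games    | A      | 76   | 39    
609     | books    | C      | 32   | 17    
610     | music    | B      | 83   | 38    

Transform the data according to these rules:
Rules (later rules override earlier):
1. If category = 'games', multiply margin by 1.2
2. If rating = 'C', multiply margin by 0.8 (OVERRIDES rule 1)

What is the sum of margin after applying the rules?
293.6

Step 1: Rule 2 takes priority for records with rating = 'C'
  - 4 records: 121 × 0.8 = 96.8
Step 2: Rule 1 applies to remaining records with category = 'games'
  - 1 records: 39 × 1.2 = 46.8
Step 3: Other records unchanged: 150
Step 4: Final sum = 96.8 + 46.8 + 150 = 293.6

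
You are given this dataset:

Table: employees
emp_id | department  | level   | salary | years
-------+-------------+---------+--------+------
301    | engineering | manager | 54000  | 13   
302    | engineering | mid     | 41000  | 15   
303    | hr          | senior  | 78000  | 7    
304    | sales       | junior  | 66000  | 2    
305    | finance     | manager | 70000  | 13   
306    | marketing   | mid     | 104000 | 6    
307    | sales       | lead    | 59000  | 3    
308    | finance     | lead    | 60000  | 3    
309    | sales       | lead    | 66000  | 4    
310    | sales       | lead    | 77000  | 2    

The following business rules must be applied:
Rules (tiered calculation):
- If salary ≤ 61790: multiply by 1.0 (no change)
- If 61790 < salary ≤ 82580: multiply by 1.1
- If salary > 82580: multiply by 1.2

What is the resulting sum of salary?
731500.0

Step 1: Tier 1 (salary ≤ 61790): 4 records, sum = 214000 × 1.0 = 214000.0
Step 2: Tier 2 (61790 < salary ≤ 82580): 5 records, sum = 357000 × 1.1 = 392700.0
Step 3: Tier 3 (salary > 82580): 1 records, sum = 104000 × 1.2 = 124800.0
Step 4: Final sum = 214000.0 + 392700.0 + 124800.0 = 731500.0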